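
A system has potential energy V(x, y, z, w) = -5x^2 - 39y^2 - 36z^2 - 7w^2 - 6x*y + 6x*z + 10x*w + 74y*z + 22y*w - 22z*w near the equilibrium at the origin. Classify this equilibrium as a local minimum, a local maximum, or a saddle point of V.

The Hessian at the origin is H = [[-10, -6, 6, 10], [-6, -78, 74, 22], [6, 74, -72, -22], [10, 22, -22, -14]].
Row-reducing H symmetrically gives the diagonal entries -10, -372/5, -166/93, -12/83.
So there are 4 negative pivots.
H is negative definite, so the origin is a strict local maximum.

local maximum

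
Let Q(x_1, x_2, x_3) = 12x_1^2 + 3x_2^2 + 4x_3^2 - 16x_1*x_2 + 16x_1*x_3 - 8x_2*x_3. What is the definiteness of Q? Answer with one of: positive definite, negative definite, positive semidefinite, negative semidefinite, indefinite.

The symmetric matrix is A = [[12, -8, 8], [-8, 3, -4], [8, -4, 4]].
Symmetric row and column elimination reduces A to a congruent diagonal form with pivots 12, -7/3, -4/7.
That gives 1 positive, 2 negative pivots.
Hence Q is indefinite.

indefinite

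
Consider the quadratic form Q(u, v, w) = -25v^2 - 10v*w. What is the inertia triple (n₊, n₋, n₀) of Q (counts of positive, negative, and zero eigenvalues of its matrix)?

The symmetric matrix is A = [[0, 0, 0], [0, -25, -5], [0, -5, 0]].
Symmetric row and column elimination reduces A to a congruent diagonal form with pivots 0, -25, 1.
That gives 1 positive, 1 negative, 1 zero pivots.

(1, 1, 1)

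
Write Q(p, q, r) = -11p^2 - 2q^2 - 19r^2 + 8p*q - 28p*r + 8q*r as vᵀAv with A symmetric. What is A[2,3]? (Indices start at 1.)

4

The coefficient of q·r in Q is 8. For a symmetric A this equals A[2,3] + A[3,2] = 2·A[2,3].
So A[2,3] = 8/2 = 4.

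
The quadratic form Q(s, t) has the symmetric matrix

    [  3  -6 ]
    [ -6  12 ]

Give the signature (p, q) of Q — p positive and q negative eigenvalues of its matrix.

Applying the same elementary operations to the rows and columns of A produces a congruent diagonal matrix with entries 3, 0.
Counting signs: 1 positive, 1 zero.

(1, 0)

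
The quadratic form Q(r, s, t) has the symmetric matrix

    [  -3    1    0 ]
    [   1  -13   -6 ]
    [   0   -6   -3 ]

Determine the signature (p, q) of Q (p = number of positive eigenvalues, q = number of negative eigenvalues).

Symmetric row and column elimination reduces A to a congruent diagonal form with pivots -3, -38/3, -3/19.
So there are 3 negative pivots.

(0, 3)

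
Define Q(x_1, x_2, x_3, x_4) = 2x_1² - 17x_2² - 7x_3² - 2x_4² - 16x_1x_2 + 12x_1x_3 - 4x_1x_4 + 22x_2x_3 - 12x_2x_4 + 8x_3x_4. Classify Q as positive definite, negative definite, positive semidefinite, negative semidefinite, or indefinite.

indefinite

Write A = [[2, -8, 6, -2], [-8, -17, 11, -6], [6, 11, -7, 4], [-2, -6, 4, -2]].
Symmetric row and column elimination reduces A to a congruent diagonal form with pivots 2, -49, 0, 0.
That gives 1 positive, 1 negative, 2 zero pivots.
Hence Q is indefinite.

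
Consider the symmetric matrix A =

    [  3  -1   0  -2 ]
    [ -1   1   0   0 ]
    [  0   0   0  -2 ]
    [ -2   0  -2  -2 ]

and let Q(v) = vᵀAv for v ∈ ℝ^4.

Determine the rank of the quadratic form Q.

4

Row reduction of A gives 4 nonzero rows, so rank A = 4.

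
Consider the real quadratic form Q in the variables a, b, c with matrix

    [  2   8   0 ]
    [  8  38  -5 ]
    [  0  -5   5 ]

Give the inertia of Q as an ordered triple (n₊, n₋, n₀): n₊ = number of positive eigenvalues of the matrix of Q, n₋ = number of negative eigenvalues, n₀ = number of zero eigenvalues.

Row-reducing A symmetrically gives the diagonal entries 2, 6, 5/6.
Counting signs: 3 positive.

(3, 0, 0)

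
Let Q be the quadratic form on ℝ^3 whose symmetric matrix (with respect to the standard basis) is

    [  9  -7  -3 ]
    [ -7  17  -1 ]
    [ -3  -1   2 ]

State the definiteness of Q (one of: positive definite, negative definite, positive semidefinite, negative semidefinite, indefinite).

Applying the same elementary operations to the rows and columns of A produces a congruent diagonal matrix with entries 9, 104/9, 1/26.
Counting signs: 3 positive.
Hence Q is positive definite.

positive definite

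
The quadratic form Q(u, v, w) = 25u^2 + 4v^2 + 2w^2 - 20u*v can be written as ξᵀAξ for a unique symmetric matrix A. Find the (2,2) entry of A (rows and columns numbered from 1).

4

The coefficient of v^2 in Q is 4, and that is exactly A[2,2].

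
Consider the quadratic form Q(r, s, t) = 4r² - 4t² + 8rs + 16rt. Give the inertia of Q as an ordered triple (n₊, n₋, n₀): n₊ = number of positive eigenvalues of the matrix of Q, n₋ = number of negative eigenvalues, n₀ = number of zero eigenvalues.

The symmetric matrix is A = [[4, 4, 8], [4, 0, 0], [8, 0, -4]].
An LDLᵀ factorisation of A has diagonal entries 4, -4, -4.
So there are 1 positive, 2 negative pivots.

(1, 2, 0)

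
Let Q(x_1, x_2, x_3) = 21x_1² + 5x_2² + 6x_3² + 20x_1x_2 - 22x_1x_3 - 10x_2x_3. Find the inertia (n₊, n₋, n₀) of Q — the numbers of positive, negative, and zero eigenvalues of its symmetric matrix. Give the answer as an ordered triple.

(2, 0, 1)

The symmetric matrix is A = [[21, 10, -11], [10, 5, -5], [-11, -5, 6]].
Row-reducing A symmetrically gives the diagonal entries 21, 5/21, 0.
Counting signs: 2 positive, 1 zero.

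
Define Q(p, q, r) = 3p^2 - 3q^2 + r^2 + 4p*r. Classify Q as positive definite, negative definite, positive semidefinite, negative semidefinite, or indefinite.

indefinite

Write A = [[3, 0, 2], [0, -3, 0], [2, 0, 1]].
Congruent diagonalization of A (simultaneous row and column reduction) yields pivots 3, -3, -1/3.
So there are 1 positive, 2 negative pivots.
Hence Q is indefinite.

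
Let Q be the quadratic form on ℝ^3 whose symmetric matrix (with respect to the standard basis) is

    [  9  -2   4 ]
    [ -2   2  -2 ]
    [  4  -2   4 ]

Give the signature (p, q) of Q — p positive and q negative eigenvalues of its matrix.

(3, 0)

An LDLᵀ factorisation of A has diagonal entries 9, 14/9, 10/7.
Counting signs: 3 positive.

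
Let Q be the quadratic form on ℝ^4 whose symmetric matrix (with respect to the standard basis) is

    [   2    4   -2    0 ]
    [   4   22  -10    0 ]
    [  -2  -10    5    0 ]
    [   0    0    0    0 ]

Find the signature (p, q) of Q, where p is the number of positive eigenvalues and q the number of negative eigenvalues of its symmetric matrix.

(3, 0)

Applying the same elementary operations to the rows and columns of A produces a congruent diagonal matrix with entries 2, 14, 3/7, 0.
That gives 3 positive, 1 zero pivots.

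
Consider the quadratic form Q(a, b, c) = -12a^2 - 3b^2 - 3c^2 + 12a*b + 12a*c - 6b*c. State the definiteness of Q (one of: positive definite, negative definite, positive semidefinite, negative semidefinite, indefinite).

The symmetric matrix is A = [[-12, 6, 6], [6, -3, -3], [6, -3, -3]].
Applying the same elementary operations to the rows and columns of A produces a congruent diagonal matrix with entries -12, 0, 0.
So there are 1 negative, 2 zero pivots.
Hence Q is negative semidefinite.

negative semidefinite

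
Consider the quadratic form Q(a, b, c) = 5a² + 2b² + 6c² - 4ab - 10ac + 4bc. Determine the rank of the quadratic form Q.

The symmetric matrix is A = [[5, -2, -5], [-2, 2, 2], [-5, 2, 6]].
Symmetric row and column elimination reduces A to a congruent diagonal form with pivots 5, 6/5, 1.
So there are 3 positive pivots.
The rank is the number of nonzero pivots: 3.

3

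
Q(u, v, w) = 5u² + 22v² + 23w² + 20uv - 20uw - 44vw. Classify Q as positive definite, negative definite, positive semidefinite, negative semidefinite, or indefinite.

positive definite

Write A = [[5, 10, -10], [10, 22, -22], [-10, -22, 23]].
Symmetric row and column elimination reduces A to a congruent diagonal form with pivots 5, 2, 1.
So there are 3 positive pivots.
Hence Q is positive definite.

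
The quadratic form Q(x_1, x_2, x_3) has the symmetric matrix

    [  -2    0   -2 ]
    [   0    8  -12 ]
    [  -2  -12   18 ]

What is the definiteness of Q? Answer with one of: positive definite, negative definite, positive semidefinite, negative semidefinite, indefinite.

An LDLᵀ factorisation of A has diagonal entries -2, 8, 2.
Counting signs: 2 positive, 1 negative.
Hence Q is indefinite.

indefinite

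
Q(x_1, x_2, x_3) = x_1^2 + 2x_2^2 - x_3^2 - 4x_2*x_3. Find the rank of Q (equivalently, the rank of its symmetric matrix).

3

The symmetric matrix is A = [[1, 0, 0], [0, 2, -2], [0, -2, -1]].
Row-reducing A symmetrically gives the diagonal entries 1, 2, -3.
So there are 2 positive, 1 negative pivots.
The rank is the number of nonzero pivots: 3.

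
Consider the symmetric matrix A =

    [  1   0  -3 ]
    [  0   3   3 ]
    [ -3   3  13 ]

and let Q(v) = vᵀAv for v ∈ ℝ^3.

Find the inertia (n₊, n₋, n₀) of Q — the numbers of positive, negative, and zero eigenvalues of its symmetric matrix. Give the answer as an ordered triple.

(3, 0, 0)

An LDLᵀ factorisation of A has diagonal entries 1, 3, 1.
So there are 3 positive pivots.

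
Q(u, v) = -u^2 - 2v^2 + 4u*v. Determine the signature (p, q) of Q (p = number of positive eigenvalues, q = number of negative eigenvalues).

Write A = [[-1, 2], [2, -2]].
An LDLᵀ factorisation of A has diagonal entries -1, 2.
So there are 1 positive, 1 negative pivots.

(1, 1)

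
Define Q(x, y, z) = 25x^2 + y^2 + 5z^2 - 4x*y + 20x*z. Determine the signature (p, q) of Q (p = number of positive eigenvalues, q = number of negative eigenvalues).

(3, 0)

The associated matrix is A = [[25, -2, 10], [-2, 1, 0], [10, 0, 5]].
Congruent diagonalization of A (simultaneous row and column reduction) yields pivots 25, 21/25, 5/21.
Counting signs: 3 positive.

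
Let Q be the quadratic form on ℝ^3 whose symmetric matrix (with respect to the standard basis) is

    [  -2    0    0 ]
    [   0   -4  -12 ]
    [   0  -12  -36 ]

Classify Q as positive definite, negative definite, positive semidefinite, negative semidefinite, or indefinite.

negative semidefinite

Symmetric row and column elimination reduces A to a congruent diagonal form with pivots -2, -4, 0.
So there are 2 negative, 1 zero pivots.
Hence Q is negative semidefinite.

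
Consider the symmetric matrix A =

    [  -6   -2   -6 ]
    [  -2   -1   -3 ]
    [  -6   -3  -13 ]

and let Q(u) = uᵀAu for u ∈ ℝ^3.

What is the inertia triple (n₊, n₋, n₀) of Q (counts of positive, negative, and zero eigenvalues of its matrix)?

Congruent diagonalization of A (simultaneous row and column reduction) yields pivots -6, -1/3, -4.
That gives 3 negative pivots.

(0, 3, 0)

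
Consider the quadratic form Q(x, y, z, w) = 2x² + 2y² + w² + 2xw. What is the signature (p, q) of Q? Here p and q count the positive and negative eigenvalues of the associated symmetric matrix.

(3, 0)

The symmetric matrix is A = [[2, 0, 0, 1], [0, 2, 0, 0], [0, 0, 0, 0], [1, 0, 0, 1]].
Congruent diagonalization of A (simultaneous row and column reduction) yields pivots 2, 2, 0, 1/2.
So there are 3 positive, 1 zero pivots.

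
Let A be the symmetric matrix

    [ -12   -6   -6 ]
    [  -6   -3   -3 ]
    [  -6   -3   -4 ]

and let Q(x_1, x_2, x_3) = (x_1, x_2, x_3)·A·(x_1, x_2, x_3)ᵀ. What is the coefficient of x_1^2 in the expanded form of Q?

-12

The coefficient of x_1^2 is the diagonal entry A[1,1] = -12.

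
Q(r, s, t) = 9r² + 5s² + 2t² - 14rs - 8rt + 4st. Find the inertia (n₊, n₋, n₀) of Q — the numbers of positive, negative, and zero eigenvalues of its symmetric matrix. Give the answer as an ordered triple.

(2, 1, 0)

Write A = [[9, -7, -4], [-7, 5, 2], [-4, 2, 2]].
Congruent diagonalization of A (simultaneous row and column reduction) yields pivots 9, -4/9, 3.
So there are 2 positive, 1 negative pivots.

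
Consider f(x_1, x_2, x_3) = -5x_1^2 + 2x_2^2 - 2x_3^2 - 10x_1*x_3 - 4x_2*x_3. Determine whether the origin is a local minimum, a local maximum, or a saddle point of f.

The Hessian at the origin is H = [[-10, 0, -10], [0, 4, -4], [-10, -4, -4]].
Congruent diagonalization of H (simultaneous row and column reduction) yields pivots -10, 4, 2.
So there are 2 positive, 1 negative pivots.
H is indefinite, so the origin is a saddle point.

saddle point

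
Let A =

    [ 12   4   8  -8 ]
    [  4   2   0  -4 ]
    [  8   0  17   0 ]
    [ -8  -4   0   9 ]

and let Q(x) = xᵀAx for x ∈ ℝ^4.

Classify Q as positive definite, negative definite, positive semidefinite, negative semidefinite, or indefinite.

Leading principal minors: Δ_1 = 12, Δ_2 = 8, Δ_3 = 8, Δ_4 = 8.
All leading principal minors are positive, so by Sylvester's criterion Q is positive definite.

positive definite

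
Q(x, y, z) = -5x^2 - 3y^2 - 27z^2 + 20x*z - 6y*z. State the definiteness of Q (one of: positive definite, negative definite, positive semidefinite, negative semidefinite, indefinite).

negative definite

Write A = [[-5, 0, 10], [0, -3, -3], [10, -3, -27]].
Congruent diagonalization of A (simultaneous row and column reduction) yields pivots -5, -3, -4.
That gives 3 negative pivots.
Hence Q is negative definite.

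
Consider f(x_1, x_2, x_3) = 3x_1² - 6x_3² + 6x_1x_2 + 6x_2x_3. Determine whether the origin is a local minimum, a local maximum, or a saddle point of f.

saddle point

The Hessian at the origin is H = [[6, 6, 0], [6, 0, 6], [0, 6, -12]].
Congruent diagonalization of H (simultaneous row and column reduction) yields pivots 6, -6, -6.
So there are 1 positive, 2 negative pivots.
H is indefinite, so the origin is a saddle point.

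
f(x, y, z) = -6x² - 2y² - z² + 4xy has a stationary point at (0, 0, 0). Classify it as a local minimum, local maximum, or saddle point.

local maximum

The Hessian at the origin is H = [[-12, 4, 0], [4, -4, 0], [0, 0, -2]].
Symmetric row and column elimination reduces H to a congruent diagonal form with pivots -12, -8/3, -2.
Counting signs: 3 negative.
H is negative definite, so the origin is a strict local maximum.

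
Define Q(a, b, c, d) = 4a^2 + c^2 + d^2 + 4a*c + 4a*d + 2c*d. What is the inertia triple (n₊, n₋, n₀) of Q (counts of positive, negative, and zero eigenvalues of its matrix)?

The associated matrix is A = [[4, 0, 2, 2], [0, 0, 0, 0], [2, 0, 1, 1], [2, 0, 1, 1]].
Symmetric row and column elimination reduces A to a congruent diagonal form with pivots 4, 0, 0, 0.
So there are 1 positive, 3 zero pivots.

(1, 0, 3)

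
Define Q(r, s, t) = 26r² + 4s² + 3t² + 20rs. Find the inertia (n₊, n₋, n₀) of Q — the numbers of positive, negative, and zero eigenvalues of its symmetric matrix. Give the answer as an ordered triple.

(3, 0, 0)

Write A = [[26, 10, 0], [10, 4, 0], [0, 0, 3]].
Congruent diagonalization of A (simultaneous row and column reduction) yields pivots 26, 2/13, 3.
So there are 3 positive pivots.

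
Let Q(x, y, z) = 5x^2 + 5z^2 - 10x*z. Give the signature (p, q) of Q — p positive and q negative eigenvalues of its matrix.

(1, 0)

The symmetric matrix is A = [[5, 0, -5], [0, 0, 0], [-5, 0, 5]].
Row-reducing A symmetrically gives the diagonal entries 5, 0, 0.
Counting signs: 1 positive, 2 zero.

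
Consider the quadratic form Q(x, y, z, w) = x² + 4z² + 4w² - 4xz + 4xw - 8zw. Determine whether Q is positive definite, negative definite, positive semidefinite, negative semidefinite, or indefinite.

Write A = [[1, 0, -2, 2], [0, 0, 0, 0], [-2, 0, 4, -4], [2, 0, -4, 4]].
Applying the same elementary operations to the rows and columns of A produces a congruent diagonal matrix with entries 1, 0, 0, 0.
Counting signs: 1 positive, 3 zero.
Hence Q is positive semidefinite.

positive semidefinite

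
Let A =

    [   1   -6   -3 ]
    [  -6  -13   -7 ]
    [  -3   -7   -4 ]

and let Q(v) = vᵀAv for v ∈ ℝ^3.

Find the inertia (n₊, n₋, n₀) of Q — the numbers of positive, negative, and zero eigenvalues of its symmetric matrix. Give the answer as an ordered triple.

(1, 2, 0)

Row-reducing A symmetrically gives the diagonal entries 1, -49, -12/49.
So there are 1 positive, 2 negative pivots.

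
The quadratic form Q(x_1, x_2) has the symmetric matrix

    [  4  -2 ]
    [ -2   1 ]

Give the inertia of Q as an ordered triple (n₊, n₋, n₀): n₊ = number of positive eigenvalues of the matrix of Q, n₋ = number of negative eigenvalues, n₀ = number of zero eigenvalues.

(1, 0, 1)

Applying the same elementary operations to the rows and columns of A produces a congruent diagonal matrix with entries 4, 0.
So there are 1 positive, 1 zero pivots.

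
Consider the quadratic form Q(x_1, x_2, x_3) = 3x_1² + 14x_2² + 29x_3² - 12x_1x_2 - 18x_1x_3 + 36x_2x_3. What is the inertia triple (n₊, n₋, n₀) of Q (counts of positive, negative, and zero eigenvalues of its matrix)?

The symmetric matrix is A = [[3, -6, -9], [-6, 14, 18], [-9, 18, 29]].
Row-reducing A symmetrically gives the diagonal entries 3, 2, 2.
That gives 3 positive pivots.

(3, 0, 0)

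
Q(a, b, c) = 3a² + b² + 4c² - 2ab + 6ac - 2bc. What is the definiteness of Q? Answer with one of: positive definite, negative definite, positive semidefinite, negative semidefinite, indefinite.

positive definite

The associated matrix is A = [[3, -1, 3], [-1, 1, -1], [3, -1, 4]].
Row-reducing A symmetrically gives the diagonal entries 3, 2/3, 1.
Counting signs: 3 positive.
Hence Q is positive definite.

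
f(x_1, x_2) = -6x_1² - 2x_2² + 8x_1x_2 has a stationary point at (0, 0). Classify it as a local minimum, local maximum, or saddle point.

saddle point

The Hessian at the origin is H = [[-12, 8], [8, -4]].
det H = -12·-4 − (8)² = -16 < 0, so H is indefinite.
Therefore the origin is a saddle point.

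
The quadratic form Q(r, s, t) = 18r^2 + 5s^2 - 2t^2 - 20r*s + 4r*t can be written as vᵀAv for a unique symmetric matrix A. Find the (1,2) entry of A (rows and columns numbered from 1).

The coefficient of r·s in Q is -20. For a symmetric A this equals A[1,2] + A[2,1] = 2·A[1,2].
So A[1,2] = -20/2 = -10.

-10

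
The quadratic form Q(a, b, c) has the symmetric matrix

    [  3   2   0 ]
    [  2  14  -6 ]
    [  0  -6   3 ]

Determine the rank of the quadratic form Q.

Applying the same elementary operations to the rows and columns of A produces a congruent diagonal matrix with entries 3, 38/3, 3/19.
So there are 3 positive pivots.
The rank is the number of nonzero pivots: 3.

3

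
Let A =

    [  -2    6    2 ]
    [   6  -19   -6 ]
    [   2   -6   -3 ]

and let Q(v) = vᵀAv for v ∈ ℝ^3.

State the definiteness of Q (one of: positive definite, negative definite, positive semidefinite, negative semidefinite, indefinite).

negative definite

Leading principal minors: Δ_1 = -2, Δ_2 = 2, Δ_3 = -2.
The signs alternate starting with Δ_1 < 0, so by Sylvester's criterion Q is negative definite.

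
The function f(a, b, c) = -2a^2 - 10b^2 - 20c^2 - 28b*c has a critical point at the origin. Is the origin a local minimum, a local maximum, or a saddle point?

local maximum

The Hessian at the origin is H = [[-4, 0, 0], [0, -20, -28], [0, -28, -40]].
Applying the same elementary operations to the rows and columns of H produces a congruent diagonal matrix with entries -4, -20, -4/5.
Counting signs: 3 negative.
H is negative definite, so the origin is a strict local maximum.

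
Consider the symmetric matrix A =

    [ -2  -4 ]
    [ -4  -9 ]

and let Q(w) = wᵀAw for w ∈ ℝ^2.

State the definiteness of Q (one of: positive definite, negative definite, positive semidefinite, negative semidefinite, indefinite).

negative definite

For the 2×2 matrix [[-2, -4], [-4, -9]]: det = -2·-9 − (-4)² = 2, trace = -11.
det > 0 so both eigenvalues share the sign of the trace; trace = -11 < 0 ⇒ both negative.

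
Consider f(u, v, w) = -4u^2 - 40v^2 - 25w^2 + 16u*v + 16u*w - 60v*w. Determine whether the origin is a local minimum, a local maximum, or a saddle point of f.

local maximum

The Hessian at the origin is H = [[-8, 16, 16], [16, -80, -60], [16, -60, -50]].
Congruent diagonalization of H (simultaneous row and column reduction) yields pivots -8, -48, -5/3.
So there are 3 negative pivots.
H is negative definite, so the origin is a strict local maximum.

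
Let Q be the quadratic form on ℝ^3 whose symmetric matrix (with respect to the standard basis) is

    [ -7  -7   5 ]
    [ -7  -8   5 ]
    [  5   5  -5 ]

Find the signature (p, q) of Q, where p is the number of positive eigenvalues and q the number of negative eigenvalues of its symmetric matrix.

(0, 3)

An LDLᵀ factorisation of A has diagonal entries -7, -1, -10/7.
That gives 3 negative pivots.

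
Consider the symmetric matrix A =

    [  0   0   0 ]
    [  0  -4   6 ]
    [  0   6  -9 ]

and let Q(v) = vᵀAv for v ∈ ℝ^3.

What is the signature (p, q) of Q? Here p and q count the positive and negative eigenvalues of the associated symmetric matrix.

Congruent diagonalization of A (simultaneous row and column reduction) yields pivots 0, -4, 0.
Counting signs: 1 negative, 2 zero.

(0, 1)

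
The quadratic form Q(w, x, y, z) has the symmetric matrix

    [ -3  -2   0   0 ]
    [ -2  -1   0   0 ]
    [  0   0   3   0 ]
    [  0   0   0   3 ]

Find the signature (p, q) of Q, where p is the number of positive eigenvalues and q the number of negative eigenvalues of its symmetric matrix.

Row-reducing A symmetrically gives the diagonal entries -3, 1/3, 3, 3.
That gives 3 positive, 1 negative pivots.

(3, 1)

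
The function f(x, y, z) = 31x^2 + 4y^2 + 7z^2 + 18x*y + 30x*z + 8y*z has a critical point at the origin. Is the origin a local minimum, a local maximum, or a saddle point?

The Hessian at the origin is H = [[62, 18, 30], [18, 8, 8], [30, 8, 14]].
Row-reducing H symmetrically gives the diagonal entries 62, 86/31, -30/43.
So there are 2 positive, 1 negative pivots.
H is indefinite, so the origin is a saddle point.

saddle point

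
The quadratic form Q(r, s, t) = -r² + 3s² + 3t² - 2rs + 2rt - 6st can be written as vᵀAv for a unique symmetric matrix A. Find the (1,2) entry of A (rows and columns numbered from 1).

The coefficient of r·s in Q is -2. For a symmetric A this equals A[1,2] + A[2,1] = 2·A[1,2].
So A[1,2] = -2/2 = -1.

-1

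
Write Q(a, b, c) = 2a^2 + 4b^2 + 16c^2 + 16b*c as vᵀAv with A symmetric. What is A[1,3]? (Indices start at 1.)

The coefficient of a·c in Q is 0. For a symmetric A this equals A[1,3] + A[3,1] = 2·A[1,3].
So A[1,3] = 0/2 = 0.

0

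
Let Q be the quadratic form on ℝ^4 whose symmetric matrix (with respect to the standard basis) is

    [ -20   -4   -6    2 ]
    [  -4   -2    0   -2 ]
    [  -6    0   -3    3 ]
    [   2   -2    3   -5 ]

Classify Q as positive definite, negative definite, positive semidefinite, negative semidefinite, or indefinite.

Congruent diagonalization of A (simultaneous row and column reduction) yields pivots -20, -6/5, 0, 0.
So there are 2 negative, 2 zero pivots.
Hence Q is negative semidefinite.

negative semidefinite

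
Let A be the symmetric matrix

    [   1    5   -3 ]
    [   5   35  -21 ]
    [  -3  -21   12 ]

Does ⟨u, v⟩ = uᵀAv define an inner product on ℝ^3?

no

Row-reducing A symmetrically gives the diagonal entries 1, 10, -3/5.
That gives 2 positive, 1 negative pivots.
Hence Q is indefinite.
⟨·,·⟩ is an inner product exactly when A is positive definite.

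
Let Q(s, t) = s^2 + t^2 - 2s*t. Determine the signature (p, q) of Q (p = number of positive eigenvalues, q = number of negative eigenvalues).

Write A = [[1, -1], [-1, 1]].
Row-reducing A symmetrically gives the diagonal entries 1, 0.
Counting signs: 1 positive, 1 zero.

(1, 0)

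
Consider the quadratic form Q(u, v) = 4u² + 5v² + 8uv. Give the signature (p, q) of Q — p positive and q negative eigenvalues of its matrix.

(2, 0)

Write A = [[4, 4], [4, 5]].
An LDLᵀ factorisation of A has diagonal entries 4, 1.
That gives 2 positive pivots.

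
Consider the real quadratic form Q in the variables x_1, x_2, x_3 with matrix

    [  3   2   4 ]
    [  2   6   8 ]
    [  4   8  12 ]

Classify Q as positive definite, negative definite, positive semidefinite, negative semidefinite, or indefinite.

positive definite

Row-reducing A symmetrically gives the diagonal entries 3, 14/3, 4/7.
So there are 3 positive pivots.
Hence Q is positive definite.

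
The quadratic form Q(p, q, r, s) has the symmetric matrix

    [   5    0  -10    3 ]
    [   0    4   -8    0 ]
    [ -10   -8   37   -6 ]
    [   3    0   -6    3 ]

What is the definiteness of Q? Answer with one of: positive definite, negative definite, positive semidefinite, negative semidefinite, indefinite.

positive definite

An LDLᵀ factorisation of A has diagonal entries 5, 4, 1, 6/5.
So there are 4 positive pivots.
Hence Q is positive definite.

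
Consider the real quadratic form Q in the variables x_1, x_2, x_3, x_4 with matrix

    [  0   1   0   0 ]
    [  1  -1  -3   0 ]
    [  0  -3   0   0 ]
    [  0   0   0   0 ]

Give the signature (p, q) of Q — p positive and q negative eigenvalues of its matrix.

(1, 1)

By Sylvester's law of inertia any congruent diagonalization of A has 1 positive, 1 negative and 2 zero entries.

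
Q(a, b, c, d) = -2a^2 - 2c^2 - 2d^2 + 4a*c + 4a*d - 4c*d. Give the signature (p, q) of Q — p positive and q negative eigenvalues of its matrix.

The symmetric matrix is A = [[-2, 0, 2, 2], [0, 0, 0, 0], [2, 0, -2, -2], [2, 0, -2, -2]].
Congruent diagonalization of A (simultaneous row and column reduction) yields pivots -2, 0, 0, 0.
So there are 1 negative, 3 zero pivots.

(0, 1)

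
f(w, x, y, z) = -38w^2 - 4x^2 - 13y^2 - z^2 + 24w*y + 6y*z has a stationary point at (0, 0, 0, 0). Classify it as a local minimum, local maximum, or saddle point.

local maximum

The Hessian at the origin is H = [[-76, 0, 24, 0], [0, -8, 0, 0], [24, 0, -26, 6], [0, 0, 6, -2]].
Row-reducing H symmetrically gives the diagonal entries -76, -8, -350/19, -8/175.
Counting signs: 4 negative.
H is negative definite, so the origin is a strict local maximum.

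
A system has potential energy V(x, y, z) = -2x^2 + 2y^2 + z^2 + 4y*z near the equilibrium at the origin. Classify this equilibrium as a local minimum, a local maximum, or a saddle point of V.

saddle point

The Hessian at the origin is H = [[-4, 0, 0], [0, 4, 4], [0, 4, 2]].
Applying the same elementary operations to the rows and columns of H produces a congruent diagonal matrix with entries -4, 4, -2.
So there are 1 positive, 2 negative pivots.
H is indefinite, so the origin is a saddle point.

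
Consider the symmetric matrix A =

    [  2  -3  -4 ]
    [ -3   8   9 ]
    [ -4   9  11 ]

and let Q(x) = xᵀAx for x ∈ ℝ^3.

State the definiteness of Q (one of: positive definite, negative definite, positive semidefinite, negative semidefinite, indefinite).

positive definite

Leading principal minors: Δ_1 = 2, Δ_2 = 7, Δ_3 = 3.
All leading principal minors are positive, so by Sylvester's criterion Q is positive definite.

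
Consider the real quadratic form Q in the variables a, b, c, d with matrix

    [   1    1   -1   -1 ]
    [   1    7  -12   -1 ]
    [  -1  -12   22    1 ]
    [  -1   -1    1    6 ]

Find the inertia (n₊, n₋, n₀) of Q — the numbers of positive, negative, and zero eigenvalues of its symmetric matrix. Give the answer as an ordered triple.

An LDLᵀ factorisation of A has diagonal entries 1, 6, 5/6, 5.
Counting signs: 4 positive.

(4, 0, 0)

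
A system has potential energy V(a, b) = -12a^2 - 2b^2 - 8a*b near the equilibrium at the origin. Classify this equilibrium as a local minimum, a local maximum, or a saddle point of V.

The Hessian at the origin is H = [[-24, -8], [-8, -4]].
det H = -24·-4 − (-8)² = 32 > 0 and H[1,1] = -24 < 0, so H is negative definite.
Therefore the origin is a local maximum.

local maximum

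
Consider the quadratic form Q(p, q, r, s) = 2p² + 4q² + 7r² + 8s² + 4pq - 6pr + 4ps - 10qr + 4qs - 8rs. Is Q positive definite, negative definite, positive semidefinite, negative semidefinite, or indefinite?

positive definite

The symmetric matrix of Q is A = [[2, 2, -3, 2], [2, 4, -5, 2], [-3, -5, 7, -4], [2, 2, -4, 8]].
Leading principal minors: Δ_1 = 2, Δ_2 = 4, Δ_3 = 2, Δ_4 = 8.
All leading principal minors are positive, so by Sylvester's criterion Q is positive definite.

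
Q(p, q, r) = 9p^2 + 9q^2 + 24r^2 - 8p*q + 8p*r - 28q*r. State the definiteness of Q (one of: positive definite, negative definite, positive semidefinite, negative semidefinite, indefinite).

positive definite

The symmetric matrix of Q is A = [[9, -4, 4], [-4, 9, -14], [4, -14, 24]].
Leading principal minors: Δ_1 = 9, Δ_2 = 65, Δ_3 = 100.
All leading principal minors are positive, so by Sylvester's criterion Q is positive definite.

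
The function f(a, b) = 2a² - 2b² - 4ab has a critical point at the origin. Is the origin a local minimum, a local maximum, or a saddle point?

saddle point

The Hessian at the origin is H = [[4, -4], [-4, -4]].
det H = 4·-4 − (-4)² = -32 < 0, so H is indefinite.
Therefore the origin is a saddle point.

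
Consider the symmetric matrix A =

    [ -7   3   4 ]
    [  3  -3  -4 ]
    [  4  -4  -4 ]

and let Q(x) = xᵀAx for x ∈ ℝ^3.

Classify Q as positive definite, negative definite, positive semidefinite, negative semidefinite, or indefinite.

indefinite

Applying the same elementary operations to the rows and columns of A produces a congruent diagonal matrix with entries -7, -12/7, 4/3.
So there are 1 positive, 2 negative pivots.
Hence Q is indefinite.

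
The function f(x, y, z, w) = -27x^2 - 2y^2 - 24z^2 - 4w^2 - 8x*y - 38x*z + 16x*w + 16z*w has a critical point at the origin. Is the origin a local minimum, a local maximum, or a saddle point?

local maximum

The Hessian at the origin is H = [[-54, -8, -38, 16], [-8, -4, 0, 0], [-38, 0, -48, 16], [16, 0, 16, -8]].
Row-reducing H symmetrically gives the diagonal entries -54, -76/27, -10, -24/19.
So there are 4 negative pivots.
H is negative definite, so the origin is a strict local maximum.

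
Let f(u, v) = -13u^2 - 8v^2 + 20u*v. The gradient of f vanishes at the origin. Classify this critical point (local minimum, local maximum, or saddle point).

The Hessian at the origin is H = [[-26, 20], [20, -16]].
det H = -26·-16 − (20)² = 16 > 0 and H[1,1] = -26 < 0, so H is negative definite.
Therefore the origin is a local maximum.

local maximum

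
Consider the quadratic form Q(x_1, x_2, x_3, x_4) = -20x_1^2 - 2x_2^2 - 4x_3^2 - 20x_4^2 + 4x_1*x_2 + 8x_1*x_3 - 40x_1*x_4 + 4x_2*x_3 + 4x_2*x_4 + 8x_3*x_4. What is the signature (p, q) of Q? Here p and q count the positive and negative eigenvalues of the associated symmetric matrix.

(0, 2)

The symmetric matrix is A = [[-20, 2, 4, -20], [2, -2, 2, 2], [4, 2, -4, 4], [-20, 2, 4, -20]].
Congruent diagonalization of A (simultaneous row and column reduction) yields pivots -20, -9/5, 0, 0.
That gives 2 negative, 2 zero pivots.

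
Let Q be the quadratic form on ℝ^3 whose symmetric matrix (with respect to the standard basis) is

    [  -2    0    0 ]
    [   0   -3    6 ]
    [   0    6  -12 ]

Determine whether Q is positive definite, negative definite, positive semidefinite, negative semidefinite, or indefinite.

Congruent diagonalization of A (simultaneous row and column reduction) yields pivots -2, -3, 0.
That gives 2 negative, 1 zero pivots.
Hence Q is negative semidefinite.

negative semidefinite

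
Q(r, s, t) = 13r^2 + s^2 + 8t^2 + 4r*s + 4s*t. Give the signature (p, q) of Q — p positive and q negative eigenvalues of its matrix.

(3, 0)

The associated matrix is A = [[13, 2, 0], [2, 1, 2], [0, 2, 8]].
Congruent diagonalization of A (simultaneous row and column reduction) yields pivots 13, 9/13, 20/9.
So there are 3 positive pivots.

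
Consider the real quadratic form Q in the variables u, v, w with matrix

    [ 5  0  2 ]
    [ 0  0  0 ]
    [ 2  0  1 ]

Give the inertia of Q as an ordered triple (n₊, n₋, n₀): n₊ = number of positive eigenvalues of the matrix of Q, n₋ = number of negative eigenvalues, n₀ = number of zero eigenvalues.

(2, 0, 1)

Congruent diagonalization of A (simultaneous row and column reduction) yields pivots 5, 0, 1/5.
Counting signs: 2 positive, 1 zero.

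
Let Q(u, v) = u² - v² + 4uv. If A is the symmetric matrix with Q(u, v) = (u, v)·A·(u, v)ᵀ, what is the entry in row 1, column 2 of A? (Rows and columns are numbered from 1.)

The coefficient of u·v in Q is 4. For a symmetric A this equals A[1,2] + A[2,1] = 2·A[1,2].
So A[1,2] = 4/2 = 2.

2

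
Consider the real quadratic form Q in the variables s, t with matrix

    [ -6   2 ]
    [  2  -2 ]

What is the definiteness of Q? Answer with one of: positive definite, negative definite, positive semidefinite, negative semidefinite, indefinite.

negative definite

For the 2×2 matrix [[-6, 2], [2, -2]]: det = -6·-2 − (2)² = 8, trace = -8.
det > 0 so both eigenvalues share the sign of the trace; trace = -8 < 0 ⇒ both negative.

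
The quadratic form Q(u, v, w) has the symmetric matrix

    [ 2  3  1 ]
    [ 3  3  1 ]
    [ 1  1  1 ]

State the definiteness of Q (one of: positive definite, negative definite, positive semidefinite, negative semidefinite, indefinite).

Row-reducing A symmetrically gives the diagonal entries 2, -3/2, 2/3.
Counting signs: 2 positive, 1 negative.
Hence Q is indefinite.

indefinite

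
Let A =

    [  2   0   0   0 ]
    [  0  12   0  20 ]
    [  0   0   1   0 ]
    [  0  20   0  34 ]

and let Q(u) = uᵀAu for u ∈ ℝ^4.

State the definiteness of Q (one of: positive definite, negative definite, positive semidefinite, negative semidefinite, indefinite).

positive definite

Leading principal minors: Δ_1 = 2, Δ_2 = 24, Δ_3 = 24, Δ_4 = 16.
All leading principal minors are positive, so by Sylvester's criterion Q is positive definite.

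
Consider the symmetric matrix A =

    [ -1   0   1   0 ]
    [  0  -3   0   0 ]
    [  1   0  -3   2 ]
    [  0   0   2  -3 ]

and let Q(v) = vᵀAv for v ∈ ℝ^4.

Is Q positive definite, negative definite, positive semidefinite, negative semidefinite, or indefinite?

negative definite

Leading principal minors: Δ_1 = -1, Δ_2 = 3, Δ_3 = -6, Δ_4 = 6.
The signs alternate starting with Δ_1 < 0, so by Sylvester's criterion Q is negative definite.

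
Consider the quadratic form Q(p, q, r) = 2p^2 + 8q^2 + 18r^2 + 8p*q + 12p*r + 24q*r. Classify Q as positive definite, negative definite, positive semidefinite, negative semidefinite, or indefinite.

Write A = [[2, 4, 6], [4, 8, 12], [6, 12, 18]].
Row-reducing A symmetrically gives the diagonal entries 2, 0, 0.
So there are 1 positive, 2 zero pivots.
Hence Q is positive semidefinite.

positive semidefinite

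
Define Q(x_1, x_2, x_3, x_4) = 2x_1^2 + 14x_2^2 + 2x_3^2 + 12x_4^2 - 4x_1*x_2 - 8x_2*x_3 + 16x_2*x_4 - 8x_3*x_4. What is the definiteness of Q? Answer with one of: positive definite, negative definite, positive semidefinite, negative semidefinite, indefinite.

The symmetric matrix of Q is A = [[2, -2, 0, 0], [-2, 14, -4, 8], [0, -4, 2, -4], [0, 8, -4, 12]].
Leading principal minors: Δ_1 = 2, Δ_2 = 24, Δ_3 = 16, Δ_4 = 64.
All leading principal minors are positive, so by Sylvester's criterion Q is positive definite.

positive definite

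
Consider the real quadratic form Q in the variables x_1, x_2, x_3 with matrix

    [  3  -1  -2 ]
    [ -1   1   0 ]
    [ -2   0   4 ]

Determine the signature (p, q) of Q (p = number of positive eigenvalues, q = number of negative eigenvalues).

Symmetric row and column elimination reduces A to a congruent diagonal form with pivots 3, 2/3, 2.
Counting signs: 3 positive.

(3, 0)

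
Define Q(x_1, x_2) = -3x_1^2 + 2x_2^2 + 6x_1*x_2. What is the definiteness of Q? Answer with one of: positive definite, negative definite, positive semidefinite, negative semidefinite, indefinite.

The symmetric matrix is A = [[-3, 3], [3, 2]].
Row-reducing A symmetrically gives the diagonal entries -3, 5.
That gives 1 positive, 1 negative pivots.
Hence Q is indefinite.

indefinite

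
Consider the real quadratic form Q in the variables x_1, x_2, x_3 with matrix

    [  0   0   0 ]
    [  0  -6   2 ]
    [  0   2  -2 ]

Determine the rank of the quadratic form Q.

2

Congruent diagonalization of A (simultaneous row and column reduction) yields pivots 0, -6, -4/3.
That gives 2 negative, 1 zero pivots.
The rank is the number of nonzero pivots: 2.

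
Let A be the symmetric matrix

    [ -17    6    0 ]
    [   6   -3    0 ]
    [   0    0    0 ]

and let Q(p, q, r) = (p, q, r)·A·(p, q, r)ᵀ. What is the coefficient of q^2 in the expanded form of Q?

-3

The coefficient of q^2 is the diagonal entry A[2,2] = -3.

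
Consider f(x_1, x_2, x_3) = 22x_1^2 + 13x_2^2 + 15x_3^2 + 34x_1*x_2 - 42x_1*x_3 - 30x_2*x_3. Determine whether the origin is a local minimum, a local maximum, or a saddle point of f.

The Hessian at the origin is H = [[44, 34, -42], [34, 26, -30], [-42, -30, 30]].
Symmetric row and column elimination reduces H to a congruent diagonal form with pivots 44, -3/11, 12.
So there are 2 positive, 1 negative pivots.
H is indefinite, so the origin is a saddle point.

saddle point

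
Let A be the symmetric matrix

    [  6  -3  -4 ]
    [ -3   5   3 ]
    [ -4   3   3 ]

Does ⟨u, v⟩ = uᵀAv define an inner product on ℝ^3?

Symmetric row and column elimination reduces A to a congruent diagonal form with pivots 6, 7/2, 1/21.
So there are 3 positive pivots.
Hence Q is positive definite.
⟨·,·⟩ is an inner product exactly when A is positive definite.

yes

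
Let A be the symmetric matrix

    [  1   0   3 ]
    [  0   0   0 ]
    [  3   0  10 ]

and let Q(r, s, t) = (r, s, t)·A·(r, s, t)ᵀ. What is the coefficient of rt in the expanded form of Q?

6

The coefficient of rt is A[1,3] + A[3,1] = 2·3 = 6.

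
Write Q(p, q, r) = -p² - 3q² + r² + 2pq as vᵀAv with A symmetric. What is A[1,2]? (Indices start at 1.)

The coefficient of p·q in Q is 2. For a symmetric A this equals A[1,2] + A[2,1] = 2·A[1,2].
So A[1,2] = 2/2 = 1.

1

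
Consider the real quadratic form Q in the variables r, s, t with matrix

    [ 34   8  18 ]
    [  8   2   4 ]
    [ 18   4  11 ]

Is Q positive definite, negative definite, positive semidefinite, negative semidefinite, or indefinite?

Leading principal minors: Δ_1 = 34, Δ_2 = 4, Δ_3 = 4.
All leading principal minors are positive, so by Sylvester's criterion Q is positive definite.

positive definite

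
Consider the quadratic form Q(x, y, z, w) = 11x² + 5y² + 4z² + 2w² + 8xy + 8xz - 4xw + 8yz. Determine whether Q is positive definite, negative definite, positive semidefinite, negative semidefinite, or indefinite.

positive definite

The symmetric matrix of Q is A = [[11, 4, 4, -2], [4, 5, 4, 0], [4, 4, 4, 0], [-2, 0, 0, 2]].
Leading principal minors: Δ_1 = 11, Δ_2 = 39, Δ_3 = 28, Δ_4 = 40.
All leading principal minors are positive, so by Sylvester's criterion Q is positive definite.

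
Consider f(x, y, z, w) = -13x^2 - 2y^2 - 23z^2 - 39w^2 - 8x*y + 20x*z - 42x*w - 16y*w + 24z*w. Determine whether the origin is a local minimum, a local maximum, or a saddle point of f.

local maximum

The Hessian at the origin is H = [[-26, -8, 20, -42], [-8, -4, 0, -16], [20, 0, -46, 24], [-42, -16, 24, -78]].
Row-reducing H symmetrically gives the diagonal entries -26, -20/13, -6, -4/3.
Counting signs: 4 negative.
H is negative definite, so the origin is a strict local maximum.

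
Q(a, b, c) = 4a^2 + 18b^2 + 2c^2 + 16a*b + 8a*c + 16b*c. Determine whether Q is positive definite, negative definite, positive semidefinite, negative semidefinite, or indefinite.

indefinite

Write A = [[4, 8, 4], [8, 18, 8], [4, 8, 2]].
Symmetric row and column elimination reduces A to a congruent diagonal form with pivots 4, 2, -2.
Counting signs: 2 positive, 1 negative.
Hence Q is indefinite.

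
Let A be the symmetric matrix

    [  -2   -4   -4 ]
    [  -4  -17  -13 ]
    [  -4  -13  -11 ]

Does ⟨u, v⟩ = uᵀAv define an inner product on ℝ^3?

no

Leading principal minors: Δ_1 = -2, Δ_2 = 18, Δ_3 = -4.
The signs alternate starting with Δ_1 < 0, so by Sylvester's criterion Q is negative definite.
⟨·,·⟩ is an inner product exactly when A is positive definite.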